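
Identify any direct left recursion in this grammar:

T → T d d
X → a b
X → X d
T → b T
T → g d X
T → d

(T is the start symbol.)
Yes, T, X are left-recursive

T → T d d: LEFT RECURSIVE (starts with T)
X → a b: starts with a
X → X d: LEFT RECURSIVE (starts with X)
T → b T: starts with b
T → g d X: starts with g
T → d: starts with d

The grammar has direct left recursion on: T, X.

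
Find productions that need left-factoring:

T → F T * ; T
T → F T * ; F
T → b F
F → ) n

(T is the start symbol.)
Left-factoring is needed when two productions for the same non-terminal
share a common prefix on the right-hand side.

Productions for T:
  T → F T * ; T
  T → F T * ; F
  T → b F

Found common prefix 'F T * ;' in productions for T

Answer: Yes, T has productions with common prefix 'F T * ;'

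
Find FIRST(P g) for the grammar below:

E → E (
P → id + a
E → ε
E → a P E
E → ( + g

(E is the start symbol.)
FIRST sets of the non-terminals involved (from the grammar, by fixed-point iteration):
  FIRST(P) = { 'id' }

To compute FIRST(P g), process the symbols left to right:
Symbol P is a non-terminal. Add FIRST(P) \ {ε} = { 'id' }
P is not nullable (ε ∉ FIRST(P)), so stop here.
FIRST(P g) = { 'id' }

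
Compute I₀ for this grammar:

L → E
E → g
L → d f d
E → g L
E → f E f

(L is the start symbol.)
First, augment the grammar with L' → L
I₀ = CLOSURE({ [L' → . L] }):
  [L' → . L] has the dot before L: add [L → . E], [L → . d f d]
  [L → . E] has the dot before E: add [E → . g], [E → . g L], [E → . f E f]
No further items can be added.

I₀ = { [E → . f E f], [E → . g L], [E → . g], [L → . E], [L → . d f d], [L' → . L] }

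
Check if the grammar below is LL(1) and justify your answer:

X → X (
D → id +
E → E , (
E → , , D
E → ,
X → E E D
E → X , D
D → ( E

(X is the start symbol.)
A grammar is LL(1) if for each non-terminal N with multiple productions, the predict sets of those productions are pairwise disjoint, where PREDICT(N → α) = (FIRST(α) \ {ε}) ∪ (FOLLOW(N) if α ⇒* ε).

Relevant sets:
  FIRST(X) = { ',' }
  FIRST(E) = { ',' }

For X:
  PREDICT(X → X '(') = { ',' }
  PREDICT(X → E E D) = { ',' }
For D:
  PREDICT(D → id '+') = { 'id' }
  PREDICT(D → '(' E) = { '(' }
For E:
  PREDICT(E → E ',' '(') = { ',' }
  PREDICT(E → ',' ',' D) = { ',' }
  PREDICT(E → ',') = { ',' }
  PREDICT(E → X ',' D) = { ',' }

Conflict found: Predict set conflict for X: { ',' }
The grammar is NOT LL(1).

Answer: No. Predict set conflict for X: { ',' }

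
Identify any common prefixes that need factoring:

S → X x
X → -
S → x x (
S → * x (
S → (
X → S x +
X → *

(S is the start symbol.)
Left-factoring is needed when two productions for the same non-terminal
share a common prefix on the right-hand side.

Productions for S:
  S → X x
  S → x x (
  S → * x (
  S → (
Productions for X:
  X → -
  X → S x +
  X → *

No common prefixes found.

Answer: No, left-factoring is not needed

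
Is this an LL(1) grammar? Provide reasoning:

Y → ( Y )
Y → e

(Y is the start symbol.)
A grammar is LL(1) if for each non-terminal N with multiple productions, the predict sets of those productions are pairwise disjoint, where PREDICT(N → α) = (FIRST(α) \ {ε}) ∪ (FOLLOW(N) if α ⇒* ε).

For Y:
  PREDICT(Y → '(' Y ')') = { '(' }
  PREDICT(Y → e) = { 'e' }

All predict sets are disjoint. The grammar IS LL(1).

Answer: Yes, the grammar is LL(1).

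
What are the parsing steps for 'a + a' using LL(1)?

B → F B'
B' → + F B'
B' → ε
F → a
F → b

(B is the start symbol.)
LL(1) parsing maintains a stack (initially the start symbol over $) and the input. At each step: if the stack top is a terminal, match it against the current input token; if it is a non-terminal N, replace it with the RHS of M[N, lookahead] (the unique production whose predict set contains the lookahead).

Stack is shown with the top on the left.

Stack     Input    Action
-------------------------
B $       a + a $  output B → F B'
F B' $    a + a $  output F → a
a B' $    a + a $  match 'a'
B' $      + a $    output B' → + F B'
+ F B' $  + a $    match '+'
F B' $    a $      output F → a
a B' $    a $      match 'a'
B' $      $        output B' → ε
$         $        accept

The string is accepted.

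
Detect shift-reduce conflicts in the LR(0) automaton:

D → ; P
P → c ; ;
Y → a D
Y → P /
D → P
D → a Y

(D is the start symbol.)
No shift-reduce conflicts

Augment with D' → D and build the canonical LR(0) collection (I0 = CLOSURE({[D' → . D]}), then GOTO on every symbol after a dot until no new states appear). It has 14 states:
  I0: { [D → . ; P], [D → . P], [D → . a Y], [D' → . D], [P → . c ; ;] }  — shift
  I1: { [D → ; . P], [P → . c ; ;] }  — shift
  I2: { [D' → D .] }  — accept
  I3: { [D → P .] }  — reduce
  I4: { [D → a . Y], [P → . c ; ;], [Y → . P /], [Y → . a D] }  — shift
  I5: { [P → c . ; ;] }  — shift
  I6: { [P → c ; . ;] }  — shift
  I7: { [P → c ; ; .] }  — reduce
  I8: { [Y → P . /] }  — shift
  I9: { [D → a Y .] }  — reduce
  I10: { [D → . ; P], [D → . P], [D → . a Y], [P → . c ; ;], [Y → a . D] }  — shift
  I11: { [Y → a D .] }  — reduce
  I12: { [Y → P / .] }  — reduce
  I13: { [D → ; P .] }  — reduce

No state contains both a complete item and a shift item.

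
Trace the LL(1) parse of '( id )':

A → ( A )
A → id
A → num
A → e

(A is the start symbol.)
Stack is shown with the top on the left.

Stack    Input     Action
-------------------------
A $      ( id ) $  output A → ( A )
( A ) $  ( id ) $  match '('
A ) $    id ) $    output A → id
id ) $   id ) $    match 'id'
) $      ) $       match ')'
$        $         accept

The string is accepted.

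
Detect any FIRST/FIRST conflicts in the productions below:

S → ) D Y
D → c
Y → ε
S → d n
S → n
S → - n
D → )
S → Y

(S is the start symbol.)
No FIRST/FIRST conflicts.

A FIRST/FIRST conflict occurs when two productions N → α and N → β for the same non-terminal have FIRST(α) ∩ FIRST(β) ≠ ∅ (with ε ∈ FIRST of a nullable right-hand side, so two nullable alternatives also conflict).

FIRST sets of the non-terminals at (or reachable through a nullable prefix from) the front of some alternative:
  FIRST(Y) = { ε }

Productions for S:
  S → ) D Y: FIRST = { ')' }
  S → d n: FIRST = { 'd' }
  S → n: FIRST = { 'n' }
  S → - n: FIRST = { '-' }
  S → Y: FIRST = { ε }
Productions for D:
  D → c: FIRST = { 'c' }
  D → ): FIRST = { ')' }
Y has only one production, so no FIRST/FIRST conflict is possible there.

All alternatives of each non-terminal have pairwise disjoint FIRST sets.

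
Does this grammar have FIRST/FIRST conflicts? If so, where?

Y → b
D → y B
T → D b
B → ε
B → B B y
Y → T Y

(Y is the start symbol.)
A FIRST/FIRST conflict occurs when two productions N → α and N → β for the same non-terminal have FIRST(α) ∩ FIRST(β) ≠ ∅ (with ε ∈ FIRST of a nullable right-hand side, so two nullable alternatives also conflict).

FIRST sets of the non-terminals at (or reachable through a nullable prefix from) the front of some alternative:
  FIRST(T) = { 'y' }
  FIRST(B) = { 'y', ε }

Productions for Y:
  Y → b: FIRST = { 'b' }
  Y → T Y: FIRST = { 'y' }
Productions for B:
  B → ε: FIRST = { ε }
  B → B B y: FIRST = { 'y' }
D, T have only one production, so no FIRST/FIRST conflict is possible there.

All alternatives of each non-terminal have pairwise disjoint FIRST sets.

Answer: No FIRST/FIRST conflicts.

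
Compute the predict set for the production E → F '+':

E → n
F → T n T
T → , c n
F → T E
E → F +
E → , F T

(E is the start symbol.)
{ ',' }

PREDICT(E → F '+') = (FIRST(RHS) \ {ε}) ∪ (FOLLOW(E) if ε ∈ FIRST(RHS), i.e. RHS ⇒* ε)
FIRST(F) = { ',' }
FIRST(F '+') = { ',' }
ε ∉ FIRST(F '+'), so FOLLOW(E) is not added.
PREDICT(E → F '+') = { ',' }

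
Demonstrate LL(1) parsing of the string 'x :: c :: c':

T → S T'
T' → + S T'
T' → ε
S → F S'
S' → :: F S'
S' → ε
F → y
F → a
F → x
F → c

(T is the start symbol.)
LL(1) parsing maintains a stack (initially the start symbol over $) and the input. At each step: if the stack top is a terminal, match it against the current input token; if it is a non-terminal N, replace it with the RHS of M[N, lookahead] (the unique production whose predict set contains the lookahead).

Stack is shown with the top on the left.

Stack         Input          Action
-----------------------------------
T $           x :: c :: c $  output T → S T'
S T' $        x :: c :: c $  output S → F S'
F S' T' $     x :: c :: c $  output F → x
x S' T' $     x :: c :: c $  match 'x'
S' T' $       :: c :: c $    output S' → :: F S'
:: F S' T' $  :: c :: c $    match '::'
F S' T' $     c :: c $       output F → c
c S' T' $     c :: c $       match 'c'
S' T' $       :: c $         output S' → :: F S'
:: F S' T' $  :: c $         match '::'
F S' T' $     c $            output F → c
c S' T' $     c $            match 'c'
S' T' $       $              output S' → ε
T' $          $              output T' → ε
$             $              accept

The string is accepted.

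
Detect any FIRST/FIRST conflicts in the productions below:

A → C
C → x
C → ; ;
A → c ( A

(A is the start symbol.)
No FIRST/FIRST conflicts.

A FIRST/FIRST conflict occurs when two productions N → α and N → β for the same non-terminal have FIRST(α) ∩ FIRST(β) ≠ ∅ (with ε ∈ FIRST of a nullable right-hand side, so two nullable alternatives also conflict).

FIRST sets of the non-terminals at (or reachable through a nullable prefix from) the front of some alternative:
  FIRST(C) = { ';', 'x' }

Productions for A:
  A → C: FIRST = { ';', 'x' }
  A → c ( A: FIRST = { 'c' }
Productions for C:
  C → x: FIRST = { 'x' }
  C → ; ;: FIRST = { ';' }

All alternatives of each non-terminal have pairwise disjoint FIRST sets.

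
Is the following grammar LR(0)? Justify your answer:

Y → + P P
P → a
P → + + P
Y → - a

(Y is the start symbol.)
A grammar is LR(0) if no state in the canonical LR(0) collection has:
  - both a shift item (dot before a terminal) and a complete item (shift-reduce conflict), or
  - two or more complete items (reduce-reduce conflict; the accept item [Y' → Y .] counts as a complete item here).

Augment with Y' → Y and build the canonical LR(0) collection (I0 = CLOSURE({[Y' → . Y]}), then GOTO on every symbol after a dot until no new states appear). It has 11 states:
  I0: { [Y → . + P P], [Y → . - a], [Y' → . Y] }  — shift
  I1: { [P → . + + P], [P → . a], [Y → + . P P] }  — shift
  I2: { [Y → - . a] }  — shift
  I3: { [Y' → Y .] }  — accept
  I4: { [Y → - a .] }  — reduce
  I5: { [P → + . + P] }  — shift
  I6: { [P → . + + P], [P → . a], [Y → + P . P] }  — shift
  I7: { [P → a .] }  — reduce
  I8: { [Y → + P P .] }  — reduce
  I9: { [P → + + . P], [P → . + + P], [P → . a] }  — shift
  I10: { [P → + + P .] }  — reduce

Every state is either a pure shift/goto state or contains exactly one complete item and nothing to shift — no conflicts. The grammar is LR(0).

Answer: Yes, the grammar is LR(0)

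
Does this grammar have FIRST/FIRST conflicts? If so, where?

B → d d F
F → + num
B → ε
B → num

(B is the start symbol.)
A FIRST/FIRST conflict occurs when two productions N → α and N → β for the same non-terminal have FIRST(α) ∩ FIRST(β) ≠ ∅ (with ε ∈ FIRST of a nullable right-hand side, so two nullable alternatives also conflict).

Productions for B:
  B → d d F: FIRST = { 'd' }
  B → ε: FIRST = { ε }
  B → num: FIRST = { 'num' }
F has only one production, so no FIRST/FIRST conflict is possible there.

All alternatives of each non-terminal have pairwise disjoint FIRST sets.

Answer: No FIRST/FIRST conflicts.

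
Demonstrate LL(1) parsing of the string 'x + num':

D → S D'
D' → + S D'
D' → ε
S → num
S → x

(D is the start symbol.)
Stack is shown with the top on the left.

Stack     Input      Action
---------------------------
D $       x + num $  output D → S D'
S D' $    x + num $  output S → x
x D' $    x + num $  match 'x'
D' $      + num $    output D' → + S D'
+ S D' $  + num $    match '+'
S D' $    num $      output S → num
num D' $  num $      match 'num'
D' $      $          output D' → ε
$         $          accept

The string is accepted.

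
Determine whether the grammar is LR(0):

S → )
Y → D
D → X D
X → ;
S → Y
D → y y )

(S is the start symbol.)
Yes, the grammar is LR(0)

Augment with S' → S and build the canonical LR(0) collection (I0 = CLOSURE({[S' → . S]}), then GOTO on every symbol after a dot until no new states appear). It has 11 states:
  I0: { [D → . X D], [D → . y y )], [S → . )], [S → . Y], [S' → . S], [X → . ;], [Y → . D] }  — shift
  I1: { [S → ) .] }  — reduce
  I2: { [X → ; .] }  — reduce
  I3: { [Y → D .] }  — reduce
  I4: { [S' → S .] }  — accept
  I5: { [D → . X D], [D → . y y )], [D → X . D], [X → . ;] }  — shift
  I6: { [S → Y .] }  — reduce
  I7: { [D → y . y )] }  — shift
  I8: { [D → y y . )] }  — shift
  I9: { [D → y y ) .] }  — reduce
  I10: { [D → X D .] }  — reduce

Every state is either a pure shift/goto state or contains exactly one complete item and nothing to shift — no conflicts. The grammar is LR(0).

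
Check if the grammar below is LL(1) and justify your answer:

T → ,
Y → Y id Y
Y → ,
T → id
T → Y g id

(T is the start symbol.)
No. Predict set conflict for T: { ',' }

A grammar is LL(1) if for each non-terminal N with multiple productions, the predict sets of those productions are pairwise disjoint, where PREDICT(N → α) = (FIRST(α) \ {ε}) ∪ (FOLLOW(N) if α ⇒* ε).

Relevant sets:
  FIRST(Y) = { ',' }

For T:
  PREDICT(T → ',') = { ',' }
  PREDICT(T → id) = { 'id' }
  PREDICT(T → Y g id) = { ',' }
For Y:
  PREDICT(Y → Y id Y) = { ',' }
  PREDICT(Y → ',') = { ',' }

Conflict found: Predict set conflict for T: { ',' }
The grammar is NOT LL(1).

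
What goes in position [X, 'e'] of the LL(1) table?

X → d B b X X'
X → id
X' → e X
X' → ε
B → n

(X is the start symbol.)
To find M[X, 'e'], we find productions for X where 'e' is in the predict set (PREDICT(N → α) = (FIRST(α) \ {ε}) ∪ (FOLLOW(N) if α ⇒* ε)).

X → d B b X X': PREDICT = { 'd' }
X → id: PREDICT = { 'id' }

M[X, 'e'] is empty (no production applies)

Answer: Empty (error entry)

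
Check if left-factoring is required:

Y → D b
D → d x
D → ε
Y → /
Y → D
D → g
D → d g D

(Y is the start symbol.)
Left-factoring is needed when two productions for the same non-terminal
share a common prefix on the right-hand side.

Productions for Y:
  Y → D b
  Y → /
  Y → D
Productions for D:
  D → d x
  D → ε
  D → g
  D → d g D

Found common prefix 'D' in productions for Y
Found common prefix 'd' in productions for D

Answer: Yes, Y has productions with common prefix 'D'; D has productions with common prefix 'd'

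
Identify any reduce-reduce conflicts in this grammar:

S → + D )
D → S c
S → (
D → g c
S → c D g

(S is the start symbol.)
No reduce-reduce conflicts

Augment with S' → S and build the canonical LR(0) collection (I0 = CLOSURE({[S' → . S]}), then GOTO on every symbol after a dot until no new states appear). It has 13 states:
  I0: { [S → . (], [S → . + D )], [S → . c D g], [S' → . S] }  — shift
  I1: { [S → ( .] }  — reduce
  I2: { [D → . S c], [D → . g c], [S → + . D )], [S → . (], [S → . + D )], [S → . c D g] }  — shift
  I3: { [S' → S .] }  — accept
  I4: { [D → . S c], [D → . g c], [S → . (], [S → . + D )], [S → . c D g], [S → c . D g] }  — shift
  I5: { [S → c D . g] }  — shift
  I6: { [D → S . c] }  — shift
  I7: { [D → g . c] }  — shift
  I8: { [D → g c .] }  — reduce
  I9: { [D → S c .] }  — reduce
  I10: { [S → c D g .] }  — reduce
  I11: { [S → + D . )] }  — shift
  I12: { [S → + D ) .] }  — reduce

No state contains more than one complete item.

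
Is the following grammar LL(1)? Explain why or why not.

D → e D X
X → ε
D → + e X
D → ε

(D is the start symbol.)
Yes, the grammar is LL(1).

A grammar is LL(1) if for each non-terminal N with multiple productions, the predict sets of those productions are pairwise disjoint, where PREDICT(N → α) = (FIRST(α) \ {ε}) ∪ (FOLLOW(N) if α ⇒* ε).

Relevant sets:
  FOLLOW(D) = { $ }

For D:
  PREDICT(D → e D X) = { 'e' }
  PREDICT(D → '+' e X) = { '+' }
  PREDICT(D → ε) = { $ }
X has a single production, so nothing to check there.

All predict sets are disjoint. The grammar IS LL(1).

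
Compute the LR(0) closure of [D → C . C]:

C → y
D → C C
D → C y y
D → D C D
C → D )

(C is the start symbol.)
{ [C → . D )], [C → . y], [D → . C C], [D → . C y y], [D → . D C D], [D → C . C] }

To compute CLOSURE, for each item [A → α.Bβ] where B is a non-terminal, add [B → .γ] for all productions B → γ; repeat for the newly added items until nothing changes.

Start with: [D → C . C]
  [D → C . C] has the dot before C: add [C → . y], [C → . D )]
  [C → . D )] has the dot before D: add [D → . C C], [D → . C y y], [D → . D C D]
No further items can be added.

CLOSURE = { [C → . D )], [C → . y], [D → . C C], [D → . C y y], [D → . D C D], [D → C . C] }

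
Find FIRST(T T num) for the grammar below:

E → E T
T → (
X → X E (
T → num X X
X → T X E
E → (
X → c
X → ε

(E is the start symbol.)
FIRST sets of the non-terminals involved (from the grammar, by fixed-point iteration):
  FIRST(T) = { '(', 'num' }

To compute FIRST(T T num), process the symbols left to right:
Symbol T is a non-terminal. Add FIRST(T) \ {ε} = { '(', 'num' }
T is not nullable (ε ∉ FIRST(T)), so stop here.
FIRST(T T num) = { '(', 'num' }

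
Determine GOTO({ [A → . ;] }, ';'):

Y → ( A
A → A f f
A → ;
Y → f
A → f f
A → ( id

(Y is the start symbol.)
GOTO(I, ';') = CLOSURE({ [A → αX.β] : [A → α.Xβ] ∈ I, X = ';' })

Items with dot before ';', with the dot advanced:
  [A → . ;] → [A → ; .]
Closure adds nothing (no advanced item has the dot before a non-terminal).

GOTO = { [A → ; .] }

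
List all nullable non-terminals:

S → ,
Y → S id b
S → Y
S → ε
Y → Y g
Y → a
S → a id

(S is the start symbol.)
A non-terminal is nullable if it can derive ε (the empty string): either it has an ε-production, or it has a production whose right-hand side consists entirely of nullable non-terminals.

ε-productions: S → ε
So S is immediately nullable.
No further non-terminal can be added: every production for the remaining non-terminals contains a terminal or a non-nullable non-terminal.
Nullable = { 'S' }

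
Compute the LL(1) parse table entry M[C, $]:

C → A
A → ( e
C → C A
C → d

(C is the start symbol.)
Empty (error entry)

To find M[C, $], we find productions for C where $ is in the predict set (PREDICT(N → α) = (FIRST(α) \ {ε}) ∪ (FOLLOW(N) if α ⇒* ε)).

Relevant sets:
  FIRST(A) = { '(' }
  FIRST(C) = { '(', 'd' }

C → A: PREDICT = { '(' }
C → C A: PREDICT = { '(', 'd' }
C → d: PREDICT = { 'd' }

M[C, $] is empty (no production applies)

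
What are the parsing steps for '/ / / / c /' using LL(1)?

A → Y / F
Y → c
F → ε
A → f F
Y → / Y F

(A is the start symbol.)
LL(1) parsing maintains a stack (initially the start symbol over $) and the input. At each step: if the stack top is a terminal, match it against the current input token; if it is a non-terminal N, replace it with the RHS of M[N, lookahead] (the unique production whose predict set contains the lookahead).

Stack is shown with the top on the left.

Stack              Input          Action
----------------------------------------
A $                / / / / c / $  output A → Y / F
Y / F $            / / / / c / $  output Y → / Y F
/ Y F / F $        / / / / c / $  match '/'
Y F / F $          / / / c / $    output Y → / Y F
/ Y F F / F $      / / / c / $    match '/'
Y F F / F $        / / c / $      output Y → / Y F
/ Y F F F / F $    / / c / $      match '/'
Y F F F / F $      / c / $        output Y → / Y F
/ Y F F F F / F $  / c / $        match '/'
Y F F F F / F $    c / $          output Y → c
c F F F F / F $    c / $          match 'c'
F F F F / F $      / $            output F → ε
F F F / F $        / $            output F → ε
F F / F $          / $            output F → ε
F / F $            / $            output F → ε
/ F $              / $            match '/'
F $                $              output F → ε
$                  $              accept

The string is accepted.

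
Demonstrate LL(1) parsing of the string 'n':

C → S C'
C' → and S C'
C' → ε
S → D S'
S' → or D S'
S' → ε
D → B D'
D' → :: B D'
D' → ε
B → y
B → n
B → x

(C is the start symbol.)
Stack is shown with the top on the left.

Stack         Input  Action
---------------------------
C $           n $    output C → S C'
S C' $        n $    output S → D S'
D S' C' $     n $    output D → B D'
B D' S' C' $  n $    output B → n
n D' S' C' $  n $    match 'n'
D' S' C' $    $      output D' → ε
S' C' $       $      output S' → ε
C' $          $      output C' → ε
$             $      accept

The string is accepted.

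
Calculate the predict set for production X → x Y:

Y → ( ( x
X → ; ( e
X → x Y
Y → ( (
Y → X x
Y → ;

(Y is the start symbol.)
{ 'x' }

PREDICT(X → x Y) = (FIRST(RHS) \ {ε}) ∪ (FOLLOW(X) if ε ∈ FIRST(RHS), i.e. RHS ⇒* ε)
FIRST(x Y) = { 'x' }
ε ∉ FIRST(x Y), so FOLLOW(X) is not added.
PREDICT(X → x Y) = { 'x' }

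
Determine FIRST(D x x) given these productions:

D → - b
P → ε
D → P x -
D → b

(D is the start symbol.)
FIRST sets of the non-terminals involved (from the grammar, by fixed-point iteration):
  FIRST(D) = { '-', 'b', 'x' }

To compute FIRST(D x x), process the symbols left to right:
Symbol D is a non-terminal. Add FIRST(D) \ {ε} = { '-', 'b', 'x' }
D is not nullable (ε ∉ FIRST(D)), so stop here.
FIRST(D x x) = { '-', 'b', 'x' }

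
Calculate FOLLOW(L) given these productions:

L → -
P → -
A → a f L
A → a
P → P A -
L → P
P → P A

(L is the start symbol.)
{ $, '-', 'a' }

To compute FOLLOW(L), find every occurrence of L on a right-hand side N → α L β: add FIRST(β) \ {ε}, and if β is empty or nullable also add FOLLOW(N). Iterate to a fixed point.

L is the start symbol, so $ ∈ FOLLOW(L).
In A → a f L: L is at the end, add FOLLOW(A)

The FOLLOW sets referred to above (computed the same way, to a fixed point):
  FOLLOW(A) = { $, '-', 'a' }

Taking the union: FOLLOW(L) = { $, '-', 'a' }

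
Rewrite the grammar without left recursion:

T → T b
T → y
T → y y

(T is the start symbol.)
T is directly left-recursive. The standard transformation for
  A → A α₁ | ... | A α_m | β₁ | ... | β_n
is
  A  → β₁ A' | ... | β_n A'
  A' → α₁ A' | ... | α_m A' | ε

T → y becomes T → y T'
T → y y becomes T → y y T'
T → T b becomes T' → b T'
Add T' → ε

Resulting grammar:
T → y T'
T → y y T'
T' → b T'
T' → ε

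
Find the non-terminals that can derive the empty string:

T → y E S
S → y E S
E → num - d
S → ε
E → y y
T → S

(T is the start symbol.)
A non-terminal is nullable if it can derive ε (the empty string): either it has an ε-production, or it has a production whose right-hand side consists entirely of nullable non-terminals.

ε-productions: S → ε
So S is immediately nullable.
T → S: every symbol on the right is nullable, so T is nullable too.
No further non-terminal can be added: every production for the remaining non-terminals contains a terminal or a non-nullable non-terminal.
Nullable = { 'S', 'T' }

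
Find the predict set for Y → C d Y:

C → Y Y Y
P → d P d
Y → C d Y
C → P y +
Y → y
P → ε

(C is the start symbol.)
{ 'd', 'y' }

PREDICT(Y → C d Y) = (FIRST(RHS) \ {ε}) ∪ (FOLLOW(Y) if ε ∈ FIRST(RHS), i.e. RHS ⇒* ε)
FIRST(C) = { 'd', 'y' }
FIRST(C d Y) = { 'd', 'y' }
ε ∉ FIRST(C d Y), so FOLLOW(Y) is not added.
PREDICT(Y → C d Y) = { 'd', 'y' }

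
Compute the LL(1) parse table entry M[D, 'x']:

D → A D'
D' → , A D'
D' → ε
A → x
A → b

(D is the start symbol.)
To find M[D, 'x'], we find productions for D where 'x' is in the predict set (PREDICT(N → α) = (FIRST(α) \ {ε}) ∪ (FOLLOW(N) if α ⇒* ε)).

Relevant sets:
  FIRST(A) = { 'b', 'x' }

D → A D': PREDICT = { 'b', 'x' }
  'x' is in predict set, so this production goes in M[D, 'x']

M[D, 'x'] = D → A D'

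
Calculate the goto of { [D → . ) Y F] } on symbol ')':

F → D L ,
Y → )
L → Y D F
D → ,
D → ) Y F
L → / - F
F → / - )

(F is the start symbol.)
GOTO(I, ')') = CLOSURE({ [A → αX.β] : [A → α.Xβ] ∈ I, X = ')' })

Items with dot before ')', with the dot advanced:
  [D → . ) Y F] → [D → ) . Y F]
Closure of the advanced items:
  [D → ) . Y F] has the dot before Y: add [Y → . )]

GOTO = { [D → ) . Y F], [Y → . )] }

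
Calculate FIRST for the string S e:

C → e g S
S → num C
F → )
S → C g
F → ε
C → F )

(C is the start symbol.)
FIRST sets of the non-terminals involved (from the grammar, by fixed-point iteration):
  FIRST(S) = { ')', 'e', 'num' }

To compute FIRST(S e), process the symbols left to right:
Symbol S is a non-terminal. Add FIRST(S) \ {ε} = { ')', 'e', 'num' }
S is not nullable (ε ∉ FIRST(S)), so stop here.
FIRST(S e) = { ')', 'e', 'num' }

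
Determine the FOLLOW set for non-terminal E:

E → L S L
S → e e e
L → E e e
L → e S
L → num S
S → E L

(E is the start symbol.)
E is the start symbol, so $ ∈ FOLLOW(E).
In L → E e e: E is followed by e e, add FIRST(e e) \ {ε} = { 'e' }
In S → E L: E is followed by L, add FIRST(L) \ {ε} = { 'e', 'num' }

Taking the union: FOLLOW(E) = { $, 'e', 'num' }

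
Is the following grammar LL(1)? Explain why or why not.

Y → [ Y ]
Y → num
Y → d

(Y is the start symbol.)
A grammar is LL(1) if for each non-terminal N with multiple productions, the predict sets of those productions are pairwise disjoint, where PREDICT(N → α) = (FIRST(α) \ {ε}) ∪ (FOLLOW(N) if α ⇒* ε).

For Y:
  PREDICT(Y → '[' Y ']') = { '[' }
  PREDICT(Y → num) = { 'num' }
  PREDICT(Y → d) = { 'd' }

All predict sets are disjoint. The grammar IS LL(1).

Answer: Yes, the grammar is LL(1).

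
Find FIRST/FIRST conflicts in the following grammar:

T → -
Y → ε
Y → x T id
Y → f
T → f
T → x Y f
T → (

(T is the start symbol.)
Productions for T:
  T → -: FIRST = { '-' }
  T → f: FIRST = { 'f' }
  T → x Y f: FIRST = { 'x' }
  T → (: FIRST = { '(' }
Productions for Y:
  Y → ε: FIRST = { ε }
  Y → x T id: FIRST = { 'x' }
  Y → f: FIRST = { 'f' }

All alternatives of each non-terminal have pairwise disjoint FIRST sets.

Answer: No FIRST/FIRST conflicts.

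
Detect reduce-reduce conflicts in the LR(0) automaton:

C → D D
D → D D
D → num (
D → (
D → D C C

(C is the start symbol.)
A reduce-reduce conflict occurs when an LR(0) state has two complete items [A → α .] and [B → β .] — both call for a reduction, and with no lookahead the parser cannot choose between them.

Augment with C' → C and build the canonical LR(0) collection (I0 = CLOSURE({[C' → . C]}), then GOTO on every symbol after a dot until no new states appear). It has 9 states:
  I0: { [C → . D D], [C' → . C], [D → . (], [D → . D C C], [D → . D D], [D → . num (] }  — shift
  I1: { [D → ( .] }  — reduce
  I2: { [C' → C .] }  — accept
  I3: { [C → . D D], [C → D . D], [D → . (], [D → . D C C], [D → . D D], [D → . num (], [D → D . C C], [D → D . D] }  — shift
  I4: { [D → num . (] }  — shift
  I5: { [D → num ( .] }  — reduce
  I6: { [C → . D D], [D → . (], [D → . D C C], [D → . D D], [D → . num (], [D → D C . C] }  — shift
  I7: { [C → . D D], [C → D . D], [C → D D .], [D → . (], [D → . D C C], [D → . D D], [D → . num (], [D → D . C C], [D → D . D], [D → D D .] }  — shift, 2 reduces
  I8: { [D → D C C .] }  — reduce

I7 contains complete items [C → D D .], [D → D D .] — reduce-reduce conflict.

Answer: Yes — I7: [C → D D .] vs [D → D D .]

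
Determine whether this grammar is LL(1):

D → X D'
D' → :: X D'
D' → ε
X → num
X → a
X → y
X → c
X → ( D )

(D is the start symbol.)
Yes, the grammar is LL(1).

Relevant sets:
  FOLLOW(D') = { $, ')' }

For D':
  PREDICT(D' → :: X D') = { '::' }
  PREDICT(D' → ε) = { $, ')' }
For X:
  PREDICT(X → num) = { 'num' }
  PREDICT(X → a) = { 'a' }
  PREDICT(X → y) = { 'y' }
  PREDICT(X → c) = { 'c' }
  PREDICT(X → '(' D ')') = { '(' }
D has a single production, so nothing to check there.

All predict sets are disjoint. The grammar IS LL(1).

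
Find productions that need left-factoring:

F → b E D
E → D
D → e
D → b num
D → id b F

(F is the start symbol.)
No, left-factoring is not needed

Left-factoring is needed when two productions for the same non-terminal
share a common prefix on the right-hand side.

Productions for D:
  D → e
  D → b num
  D → id b F

No common prefixes found.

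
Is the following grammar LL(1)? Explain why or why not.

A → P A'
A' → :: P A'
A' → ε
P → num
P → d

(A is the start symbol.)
Relevant sets:
  FOLLOW(A') = { $ }

For A':
  PREDICT(A' → :: P A') = { '::' }
  PREDICT(A' → ε) = { $ }
For P:
  PREDICT(P → num) = { 'num' }
  PREDICT(P → d) = { 'd' }
A has a single production, so nothing to check there.

All predict sets are disjoint. The grammar IS LL(1).

Answer: Yes, the grammar is LL(1).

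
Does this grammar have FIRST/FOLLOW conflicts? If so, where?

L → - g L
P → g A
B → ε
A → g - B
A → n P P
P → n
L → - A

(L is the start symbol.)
A FIRST/FOLLOW conflict occurs when a non-terminal N has a nullable alternative N → β (β ⇒* ε) and another alternative N → α with FIRST(α) ∩ FOLLOW(N) ≠ ∅: on such a lookahead the parser cannot decide between expanding α and letting N vanish via β.

Nullable non-terminals: B.
B has a nullable alternative but only one production, so nothing to check.

A, L, P have no nullable alternative, so no FIRST/FOLLOW check is needed there.

No FIRST/FOLLOW conflicts found.

Answer: No FIRST/FOLLOW conflicts.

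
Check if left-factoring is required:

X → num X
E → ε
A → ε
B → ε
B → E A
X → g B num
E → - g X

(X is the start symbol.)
Left-factoring is needed when two productions for the same non-terminal
share a common prefix on the right-hand side.

Productions for X:
  X → num X
  X → g B num
Productions for E:
  E → ε
  E → - g X
Productions for B:
  B → ε
  B → E A

No common prefixes found.

Answer: No, left-factoring is not needed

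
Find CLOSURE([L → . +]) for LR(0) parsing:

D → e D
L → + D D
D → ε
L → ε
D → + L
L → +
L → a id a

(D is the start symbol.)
{ [L → . +] }

Start with: [L → . +]
The dot precedes the terminal '+', so nothing is added.

CLOSURE = { [L → . +] }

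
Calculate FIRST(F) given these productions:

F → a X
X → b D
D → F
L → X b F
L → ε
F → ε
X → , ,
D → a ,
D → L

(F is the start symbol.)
To compute FIRST(F), examine every production with F on the left-hand side, reading each right-hand side left to right until a non-nullable symbol is reached.

From F → a X:
  - a is a terminal: add 'a' and stop
From F → ε:
  - ε-production, so ε ∈ FIRST(F)

Collecting: FIRST(F) = { 'a', ε }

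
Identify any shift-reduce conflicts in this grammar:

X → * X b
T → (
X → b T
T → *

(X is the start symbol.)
No shift-reduce conflicts

Augment with X' → X and build the canonical LR(0) collection (I0 = CLOSURE({[X' → . X]}), then GOTO on every symbol after a dot until no new states appear). It has 9 states:
  I0: { [X → . * X b], [X → . b T], [X' → . X] }  — shift
  I1: { [X → * . X b], [X → . * X b], [X → . b T] }  — shift
  I2: { [X' → X .] }  — accept
  I3: { [T → . (], [T → . *], [X → b . T] }  — shift
  I4: { [T → ( .] }  — reduce
  I5: { [T → * .] }  — reduce
  I6: { [X → b T .] }  — reduce
  I7: { [X → * X . b] }  — shift
  I8: { [X → * X b .] }  — reduce

No state contains both a complete item and a shift item.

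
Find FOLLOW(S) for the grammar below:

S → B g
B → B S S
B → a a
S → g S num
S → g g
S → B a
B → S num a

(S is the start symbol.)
S is the start symbol, so $ ∈ FOLLOW(S).
In B → B S S: S is followed by S, add FIRST(S) \ {ε} = { 'a', 'g' }
In B → B S S: S is at the end, add FOLLOW(B)
In S → g S num: S is followed by num, add FIRST(num) \ {ε} = { 'num' }
In B → S num a: S is followed by num a, add FIRST(num a) \ {ε} = { 'num' }

The FOLLOW sets referred to above (computed the same way, to a fixed point):
  FOLLOW(B) = { 'a', 'g' }

Taking the union: FOLLOW(S) = { $, 'a', 'g', 'num' }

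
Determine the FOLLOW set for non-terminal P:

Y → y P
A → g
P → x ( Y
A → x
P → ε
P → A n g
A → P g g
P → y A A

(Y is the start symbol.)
{ $, 'g' }

To compute FOLLOW(P), find every occurrence of P on a right-hand side N → α P β: add FIRST(β) \ {ε}, and if β is empty or nullable also add FOLLOW(N). Iterate to a fixed point.

In Y → y P: P is at the end, add FOLLOW(Y)
In A → P g g: P is followed by g g, add FIRST(g g) \ {ε} = { 'g' }

The FOLLOW sets referred to above (computed the same way, to a fixed point):
  FOLLOW(Y) = { $, 'g' }

Taking the union: FOLLOW(P) = { $, 'g' }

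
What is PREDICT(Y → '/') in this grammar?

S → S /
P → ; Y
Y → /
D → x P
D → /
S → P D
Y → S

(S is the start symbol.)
PREDICT(Y → '/') = (FIRST(RHS) \ {ε}) ∪ (FOLLOW(Y) if ε ∈ FIRST(RHS), i.e. RHS ⇒* ε)
FIRST('/') = { '/' }
ε ∉ FIRST('/'), so FOLLOW(Y) is not added.
PREDICT(Y → '/') = { '/' }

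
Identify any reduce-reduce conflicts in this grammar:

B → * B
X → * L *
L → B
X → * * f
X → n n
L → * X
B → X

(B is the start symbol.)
Augment with B' → B and build the canonical LR(0) collection (I0 = CLOSURE({[B' → . B]}), then GOTO on every symbol after a dot until no new states appear). It has 12 states:
  I0: { [B → . * B], [B → . X], [B' → . B], [X → . * * f], [X → . * L *], [X → . n n] }  — shift
  I1: { [B → * . B], [B → . * B], [B → . X], [L → . * X], [L → . B], [X → * . * f], [X → * . L *], [X → . * * f], [X → . * L *], [X → . n n] }  — shift
  I2: { [B' → B .] }  — accept
  I3: { [B → X .] }  — reduce
  I4: { [X → n . n] }  — shift
  I5: { [X → n n .] }  — reduce
  I6: { [B → * . B], [B → . * B], [B → . X], [L → * . X], [L → . * X], [L → . B], [X → * * . f], [X → * . * f], [X → * . L *], [X → . * * f], [X → . * L *], [X → . n n] }  — shift
  I7: { [B → * B .], [L → B .] }  — 2 reduces
  I8: { [X → * L . *] }  — shift
  I9: { [X → * L * .] }  — reduce
  I10: { [B → X .], [L → * X .] }  — 2 reduces
  I11: { [X → * * f .] }  — reduce

I7 contains complete items [B → * B .], [L → B .] — reduce-reduce conflict.
I10 contains complete items [B → X .], [L → * X .] — reduce-reduce conflict.

Answer: Yes — I7: [B → * B .] vs [L → B .]; I10: [B → X .] vs [L → * X .]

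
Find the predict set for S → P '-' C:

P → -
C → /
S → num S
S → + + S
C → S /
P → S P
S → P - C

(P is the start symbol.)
{ '+', '-', 'num' }

PREDICT(S → P '-' C) = (FIRST(RHS) \ {ε}) ∪ (FOLLOW(S) if ε ∈ FIRST(RHS), i.e. RHS ⇒* ε)
FIRST(P) = { '+', '-', 'num' }
FIRST(P '-' C) = { '+', '-', 'num' }
ε ∉ FIRST(P '-' C), so FOLLOW(S) is not added.
PREDICT(S → P '-' C) = { '+', '-', 'num' }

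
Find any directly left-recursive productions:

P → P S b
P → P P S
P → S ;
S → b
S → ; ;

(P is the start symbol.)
Direct left recursion occurs when N → N α for some non-terminal N (the right-hand side begins with the left-hand side itself).

P → P S b: LEFT RECURSIVE (starts with P)
P → P P S: LEFT RECURSIVE (starts with P)
P → S ;: starts with S
S → b: starts with b
S → ; ;: starts with ';'

The grammar has direct left recursion on: P.

Answer: Yes, P is left-recursive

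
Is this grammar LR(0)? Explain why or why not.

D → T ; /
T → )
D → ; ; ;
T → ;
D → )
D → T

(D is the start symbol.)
No. Reduce-reduce conflict: [D → ) .] and [T → ) .]

Augment with D' → D and build the canonical LR(0) collection (I0 = CLOSURE({[D' → . D]}), then GOTO on every symbol after a dot until no new states appear). It has 9 states:
  I0: { [D → . )], [D → . ; ; ;], [D → . T ; /], [D → . T], [D' → . D], [T → . )], [T → . ;] }  — shift
  I1: { [D → ) .], [T → ) .] }  — 2 reduces
  I2: { [D → ; . ; ;], [T → ; .] }  — shift, reduce
  I3: { [D' → D .] }  — accept
  I4: { [D → T . ; /], [D → T .] }  — shift, reduce
  I5: { [D → T ; . /] }  — shift
  I6: { [D → T ; / .] }  — reduce
  I7: { [D → ; ; . ;] }  — shift
  I8: { [D → ; ; ; .] }  — reduce

Conflict in state I1:
  Reduce-reduce conflict: [D → ) .] and [T → ) .]
So the grammar is NOT LR(0).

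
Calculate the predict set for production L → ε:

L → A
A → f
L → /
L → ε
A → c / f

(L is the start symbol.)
PREDICT(L → ε) = (FIRST(RHS) \ {ε}) ∪ (FOLLOW(L) if ε ∈ FIRST(RHS), i.e. RHS ⇒* ε)
The right-hand side is ε (FIRST(ε) = { ε }), so the predict set is FOLLOW(L) = { $ }
PREDICT(L → ε) = { $ }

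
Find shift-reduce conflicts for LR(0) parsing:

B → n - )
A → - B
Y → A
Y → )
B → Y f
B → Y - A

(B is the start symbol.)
No shift-reduce conflicts

A shift-reduce conflict occurs when an LR(0) state has both:
  - a complete (reduce) item [A → α .] (dot at the end), and
  - a shift item [B → β . c γ] (dot before a terminal).

Augment with B' → B and build the canonical LR(0) collection (I0 = CLOSURE({[B' → . B]}), then GOTO on every symbol after a dot until no new states appear). It has 13 states:
  I0: { [A → . - B], [B → . Y - A], [B → . Y f], [B → . n - )], [B' → . B], [Y → . )], [Y → . A] }  — shift
  I1: { [Y → ) .] }  — reduce
  I2: { [A → - . B], [A → . - B], [B → . Y - A], [B → . Y f], [B → . n - )], [Y → . )], [Y → . A] }  — shift
  I3: { [Y → A .] }  — reduce
  I4: { [B' → B .] }  — accept
  I5: { [B → Y . - A], [B → Y . f] }  — shift
  I6: { [B → n . - )] }  — shift
  I7: { [B → n - . )] }  — shift
  I8: { [B → n - ) .] }  — reduce
  I9: { [A → . - B], [B → Y - . A] }  — shift
  I10: { [B → Y f .] }  — reduce
  I11: { [B → Y - A .] }  — reduce
  I12: { [A → - B .] }  — reduce

No state contains both a complete item and a shift item.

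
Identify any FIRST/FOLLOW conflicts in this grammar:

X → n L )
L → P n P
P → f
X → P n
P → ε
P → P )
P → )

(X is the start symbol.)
Nullable non-terminals: P.
FIRST sets used below: FIRST(P) = { ')', 'f', ε }

P: nullable alternative(s) P → ε; FOLLOW(P) = { ')', 'n' }
  P → f: FIRST \ {ε} = { 'f' } — disjoint from FOLLOW(P)
  P → ε: FIRST \ {ε} = { } — this is the only nullable alternative, skip
  P → P ): FIRST \ {ε} = { ')', 'f' } — overlaps FOLLOW(P) on { ')' }: CONFLICT
  P → ): FIRST \ {ε} = { ')' } — overlaps FOLLOW(P) on { ')' }: CONFLICT

L, X have no nullable alternative, so no FIRST/FOLLOW check is needed there.

So the grammar has 2 FIRST/FOLLOW conflicts (marked CONFLICT above).

Answer: Yes. P → P ')' with FOLLOW(P) on { ')' }; P → ')' with FOLLOW(P) on { ')' }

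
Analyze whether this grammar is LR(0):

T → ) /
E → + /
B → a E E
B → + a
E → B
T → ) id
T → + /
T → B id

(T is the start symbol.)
Yes, the grammar is LR(0)

A grammar is LR(0) if no state in the canonical LR(0) collection has:
  - both a shift item (dot before a terminal) and a complete item (shift-reduce conflict), or
  - two or more complete items (reduce-reduce conflict; the accept item [T' → T .] counts as a complete item here).

Augment with T' → T and build the canonical LR(0) collection (I0 = CLOSURE({[T' → . T]}), then GOTO on every symbol after a dot until no new states appear). It has 16 states:
  I0: { [B → . + a], [B → . a E E], [T → . ) /], [T → . ) id], [T → . + /], [T → . B id], [T' → . T] }  — shift
  I1: { [T → ) . /], [T → ) . id] }  — shift
  I2: { [B → + . a], [T → + . /] }  — shift
  I3: { [T → B . id] }  — shift
  I4: { [T' → T .] }  — accept
  I5: { [B → . + a], [B → . a E E], [B → a . E E], [E → . + /], [E → . B] }  — shift
  I6: { [B → + . a], [E → + . /] }  — shift
  I7: { [E → B .] }  — reduce
  I8: { [B → . + a], [B → . a E E], [B → a E . E], [E → . + /], [E → . B] }  — shift
  I9: { [B → a E E .] }  — reduce
  I10: { [E → + / .] }  — reduce
  I11: { [B → + a .] }  — reduce
  I12: { [T → B id .] }  — reduce
  I13: { [T → + / .] }  — reduce
  I14: { [T → ) / .] }  — reduce
  I15: { [T → ) id .] }  — reduce

Every state is either a pure shift/goto state or contains exactly one complete item and nothing to shift — no conflicts. The grammar is LR(0).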